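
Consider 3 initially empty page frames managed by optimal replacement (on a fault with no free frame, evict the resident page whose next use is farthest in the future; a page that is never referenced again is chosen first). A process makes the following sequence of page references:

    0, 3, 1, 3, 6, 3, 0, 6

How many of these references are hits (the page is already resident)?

4

0 → fault, frames (0)
3 → fault, frames (0 3)
1 → fault, frames (0 3 1)
3 → hit
6 → fault, evict 1, frames (0 3 6)
3 → hit
0 → hit
6 → hit
Hits: 4.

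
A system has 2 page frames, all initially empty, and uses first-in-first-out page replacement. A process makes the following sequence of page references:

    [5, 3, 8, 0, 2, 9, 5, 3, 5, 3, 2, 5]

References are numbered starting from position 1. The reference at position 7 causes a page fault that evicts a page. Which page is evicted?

pos 1: 5 → miss, frames {5}
pos 2: 3 → miss, frames {5,3}
pos 3: 8 → miss, evict 5, frames {3,8}
pos 4: 0 → miss, evict 3, frames {8,0}
pos 5: 2 → miss, evict 8, frames {0,2}
pos 6: 9 → miss, evict 0, frames {2,9}
pos 7: 5 → miss, evict 2, frames {9,5}
At position 7, page 2 is evicted.

2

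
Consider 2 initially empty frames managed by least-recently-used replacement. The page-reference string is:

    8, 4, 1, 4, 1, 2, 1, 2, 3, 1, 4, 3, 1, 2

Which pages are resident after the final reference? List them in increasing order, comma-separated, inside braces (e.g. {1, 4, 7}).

8: miss, frames (8)
4: miss, frames (8 4)
1: miss, evict 8, frames (4 1)
4: hit
1: hit
2: miss, evict 4, frames (1 2)
1: hit
2: hit
3: miss, evict 1, frames (2 3)
1: miss, evict 2, frames (3 1)
4: miss, evict 3, frames (1 4)
3: miss, evict 1, frames (4 3)
1: miss, evict 4, frames (3 1)
2: miss, evict 3, frames (1 2)

{1, 2}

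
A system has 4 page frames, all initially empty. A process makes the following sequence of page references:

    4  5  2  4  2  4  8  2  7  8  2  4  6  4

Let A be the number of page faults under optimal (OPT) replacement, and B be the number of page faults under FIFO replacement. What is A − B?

-1

Under OPT: F F F . . . F . F . . . F . → 6 faults.
Under FIFO: F F F . . . F . F . . F F . → 7 faults.
A − B = 6 − 7 = -1.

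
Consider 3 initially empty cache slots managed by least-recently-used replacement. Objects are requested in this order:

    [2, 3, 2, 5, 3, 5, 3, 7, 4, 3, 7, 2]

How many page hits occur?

2 → fault, frames (2)
3 → fault, frames (2 3)
2 → hit
5 → fault, frames (3 2 5)
3 → hit
5 → hit
3 → hit
7 → fault, evict 2, frames (5 3 7)
4 → fault, evict 5, frames (3 7 4)
3 → hit
7 → hit
2 → fault, evict 4, frames (3 7 2)
Hits: 6.

6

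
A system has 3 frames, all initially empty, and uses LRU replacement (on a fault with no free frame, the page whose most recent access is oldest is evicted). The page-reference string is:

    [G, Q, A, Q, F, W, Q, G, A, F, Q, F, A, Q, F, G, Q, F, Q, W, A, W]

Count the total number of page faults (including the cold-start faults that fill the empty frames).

12

G → fault, frames [G]
Q → fault, frames [G, Q]
A → fault, frames [G, Q, A]
Q → hit
F → fault, evict G, frames [A, Q, F]
W → fault, evict A, frames [Q, F, W]
Q → hit
G → fault, evict F, frames [W, Q, G]
A → fault, evict W, frames [Q, G, A]
F → fault, evict Q, frames [G, A, F]
Q → fault, evict G, frames [A, F, Q]
F → hit
A → hit
Q → hit
F → hit
G → fault, evict A, frames [Q, F, G]
Q → hit
F → hit
Q → hit
W → fault, evict G, frames [F, Q, W]
A → fault, evict F, frames [Q, W, A]
W → hit
Page faults: 12.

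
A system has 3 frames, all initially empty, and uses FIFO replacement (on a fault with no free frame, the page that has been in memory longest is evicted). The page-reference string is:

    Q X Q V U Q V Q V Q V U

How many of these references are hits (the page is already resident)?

7

Q → miss, frames {Q}
X → miss, frames {Q,X}
Q → hit
V → miss, frames {Q,X,V}
U → miss, evict Q, frames {X,V,U}
Q → miss, evict X, frames {V,U,Q}
V → hit
Q → hit
V → hit
Q → hit
V → hit
U → hit
Hits: 7.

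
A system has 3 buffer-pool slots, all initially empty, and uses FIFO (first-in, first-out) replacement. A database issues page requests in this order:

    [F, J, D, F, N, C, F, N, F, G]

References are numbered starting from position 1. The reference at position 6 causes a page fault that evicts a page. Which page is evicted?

pos 1: F -> fault, frames [F]
pos 2: J -> fault, frames [F, J]
pos 3: D -> fault, frames [F, J, D]
pos 4: F -> hit
pos 5: N -> fault, evict F, frames [J, D, N]
pos 6: C -> fault, evict J, frames [D, N, C]
At position 6, page J is evicted.

J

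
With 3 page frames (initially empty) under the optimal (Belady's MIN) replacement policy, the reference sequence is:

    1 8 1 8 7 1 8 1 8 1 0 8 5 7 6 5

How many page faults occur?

6

1 → fault, frames [1]
8 → fault, frames [1, 8]
1 → hit
8 → hit
7 → fault, frames [1, 8, 7]
1 → hit
8 → hit
1 → hit
8 → hit
1 → hit
0 → fault, evict 1, frames [8, 7, 0]
8 → hit
5 → fault, evict 0, frames [8, 7, 5]
7 → hit
6 → fault, evict 7, frames [8, 5, 6]
5 → hit
Page faults: 6.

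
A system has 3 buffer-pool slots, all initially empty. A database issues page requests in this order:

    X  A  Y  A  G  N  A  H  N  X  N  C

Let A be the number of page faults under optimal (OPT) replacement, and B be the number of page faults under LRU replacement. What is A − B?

Under OPT: F F F . F F . F . . . F → 7 faults.
Under LRU: F F F . F F . F . F . F → 8 faults.
A − B = 7 − 8 = -1.

-1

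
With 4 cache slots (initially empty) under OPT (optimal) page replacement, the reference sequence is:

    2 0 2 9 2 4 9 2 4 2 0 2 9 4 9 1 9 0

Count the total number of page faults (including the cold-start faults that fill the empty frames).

2 -> miss, frames (2)
0 -> miss, frames (2 0)
2 -> hit
9 -> miss, frames (2 0 9)
2 -> hit
4 -> miss, frames (2 0 9 4)
9 -> hit
2 -> hit
4 -> hit
2 -> hit
0 -> hit
2 -> hit
9 -> hit
4 -> hit
9 -> hit
1 -> miss, evict 4, frames (2 0 9 1)
9 -> hit
0 -> hit
Page faults: 5.

5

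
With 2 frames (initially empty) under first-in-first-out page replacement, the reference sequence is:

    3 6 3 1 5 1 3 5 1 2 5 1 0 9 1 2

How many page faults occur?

13

3: miss, frames {3}
6: miss, frames {3,6}
3: hit
1: miss, evict 3, frames {6,1}
5: miss, evict 6, frames {1,5}
1: hit
3: miss, evict 1, frames {5,3}
5: hit
1: miss, evict 5, frames {3,1}
2: miss, evict 3, frames {1,2}
5: miss, evict 1, frames {2,5}
1: miss, evict 2, frames {5,1}
0: miss, evict 5, frames {1,0}
9: miss, evict 1, frames {0,9}
1: miss, evict 0, frames {9,1}
2: miss, evict 9, frames {1,2}
Page faults: 13.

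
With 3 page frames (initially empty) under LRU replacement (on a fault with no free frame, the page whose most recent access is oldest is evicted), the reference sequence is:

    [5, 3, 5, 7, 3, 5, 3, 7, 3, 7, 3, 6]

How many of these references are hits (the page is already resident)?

5 → miss, frames {5}
3 → miss, frames {5,3}
5 → hit
7 → miss, frames {3,5,7}
3 → hit
5 → hit
3 → hit
7 → hit
3 → hit
7 → hit
3 → hit
6 → miss, evict 5, frames {7,3,6}
Hits: 8.

8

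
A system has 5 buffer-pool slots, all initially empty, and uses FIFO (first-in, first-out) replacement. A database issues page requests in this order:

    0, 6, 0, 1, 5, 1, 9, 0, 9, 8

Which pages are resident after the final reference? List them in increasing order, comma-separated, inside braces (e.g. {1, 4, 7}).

0 -> miss, frames [0]
6 -> miss, frames [0, 6]
0 -> hit
1 -> miss, frames [0, 6, 1]
5 -> miss, frames [0, 6, 1, 5]
1 -> hit
9 -> miss, frames [0, 6, 1, 5, 9]
0 -> hit
9 -> hit
8 -> miss, evict 0, frames [6, 1, 5, 9, 8]

{1, 5, 6, 8, 9}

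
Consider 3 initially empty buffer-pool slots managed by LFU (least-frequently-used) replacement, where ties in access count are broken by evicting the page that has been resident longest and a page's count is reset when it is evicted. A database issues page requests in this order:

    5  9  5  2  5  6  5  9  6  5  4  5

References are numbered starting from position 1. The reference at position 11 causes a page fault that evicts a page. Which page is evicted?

pos 1: 5 → miss, frames (5)
pos 2: 9 → miss, frames (5 9)
pos 3: 5 → hit
pos 4: 2 → miss, frames (5 9 2)
pos 5: 5 → hit
pos 6: 6 → miss, evict 9, frames (5 2 6)
pos 7: 5 → hit
pos 8: 9 → miss, evict 2, frames (5 6 9)
pos 9: 6 → hit
pos 10: 5 → hit
pos 11: 4 → miss, evict 9, frames (5 6 4)
At position 11, page 9 is evicted.

9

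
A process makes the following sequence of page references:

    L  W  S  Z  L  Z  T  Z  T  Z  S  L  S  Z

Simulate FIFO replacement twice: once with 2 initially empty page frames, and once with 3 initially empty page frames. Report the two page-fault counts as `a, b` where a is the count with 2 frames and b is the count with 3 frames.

10, 8

2 frames: F F F F F . F F . . F F . F → 10 faults.
3 frames: F F F F F . F . . . F . . F → 8 faults.
8 < 10: adding a frame reduced faults, as is typical.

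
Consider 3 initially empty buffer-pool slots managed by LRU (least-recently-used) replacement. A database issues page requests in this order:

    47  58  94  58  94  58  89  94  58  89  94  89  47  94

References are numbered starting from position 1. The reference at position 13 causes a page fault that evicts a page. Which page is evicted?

pos 1: 47 -> fault, frames (47)
pos 2: 58 -> fault, frames (47 58)
pos 3: 94 -> fault, frames (47 58 94)
pos 4: 58 -> hit
pos 5: 94 -> hit
pos 6: 58 -> hit
pos 7: 89 -> fault, evict 47, frames (94 58 89)
pos 8: 94 -> hit
pos 9: 58 -> hit
pos 10: 89 -> hit
pos 11: 94 -> hit
pos 12: 89 -> hit
pos 13: 47 -> fault, evict 58, frames (94 89 47)
At position 13, page 58 is evicted.

58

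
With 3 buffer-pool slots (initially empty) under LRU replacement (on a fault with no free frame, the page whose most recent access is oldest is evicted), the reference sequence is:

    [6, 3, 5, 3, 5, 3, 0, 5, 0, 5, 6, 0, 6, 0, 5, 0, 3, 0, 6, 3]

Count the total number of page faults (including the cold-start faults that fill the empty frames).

7

6: miss, frames (6)
3: miss, frames (6 3)
5: miss, frames (6 3 5)
3: hit
5: hit
3: hit
0: miss, evict 6, frames (5 3 0)
5: hit
0: hit
5: hit
6: miss, evict 3, frames (0 5 6)
0: hit
6: hit
0: hit
5: hit
0: hit
3: miss, evict 6, frames (5 0 3)
0: hit
6: miss, evict 5, frames (3 0 6)
3: hit
Page faults: 7.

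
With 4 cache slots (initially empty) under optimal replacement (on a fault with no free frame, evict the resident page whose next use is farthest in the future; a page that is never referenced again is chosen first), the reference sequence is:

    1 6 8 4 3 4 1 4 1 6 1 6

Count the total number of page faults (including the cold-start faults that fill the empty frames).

1: miss, frames (1)
6: miss, frames (1 6)
8: miss, frames (1 6 8)
4: miss, frames (1 6 8 4)
3: miss, evict 8, frames (1 6 4 3)
4: hit
1: hit
4: hit
1: hit
6: hit
1: hit
6: hit
Page faults: 5.

5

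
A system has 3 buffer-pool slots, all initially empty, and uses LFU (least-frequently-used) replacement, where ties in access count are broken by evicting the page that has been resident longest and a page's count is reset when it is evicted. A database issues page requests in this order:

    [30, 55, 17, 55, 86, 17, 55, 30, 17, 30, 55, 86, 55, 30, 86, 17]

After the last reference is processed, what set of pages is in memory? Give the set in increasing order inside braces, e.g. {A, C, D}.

{17, 55, 86}

30 → fault, frames {30}
55 → fault, frames {30,55}
17 → fault, frames {30,55,17}
55 → hit
86 → fault, evict 30, frames {55,17,86}
17 → hit
55 → hit
30 → fault, evict 86, frames {55,17,30}
17 → hit
30 → hit
55 → hit
86 → fault, evict 30, frames {55,17,86}
55 → hit
30 → fault, evict 86, frames {55,17,30}
86 → fault, evict 30, frames {55,17,86}
17 → hit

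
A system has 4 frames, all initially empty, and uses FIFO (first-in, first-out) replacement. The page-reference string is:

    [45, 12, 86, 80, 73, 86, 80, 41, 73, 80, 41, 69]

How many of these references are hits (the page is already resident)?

5

45: miss, frames {45}
12: miss, frames {45,12}
86: miss, frames {45,12,86}
80: miss, frames {45,12,86,80}
73: miss, evict 45, frames {12,86,80,73}
86: hit
80: hit
41: miss, evict 12, frames {86,80,73,41}
73: hit
80: hit
41: hit
69: miss, evict 86, frames {80,73,41,69}
Hits: 5.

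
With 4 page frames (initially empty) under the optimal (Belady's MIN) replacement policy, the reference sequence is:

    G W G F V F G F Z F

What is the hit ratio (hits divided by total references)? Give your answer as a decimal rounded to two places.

G -> miss, frames {G}
W -> miss, frames {G,W}
G -> hit
F -> miss, frames {G,W,F}
V -> miss, frames {G,W,F,V}
F -> hit
G -> hit
F -> hit
Z -> miss, evict V, frames {G,W,F,Z}
F -> hit
Hits: 5 of 10 references → 5/10 = 0.5000.

0.50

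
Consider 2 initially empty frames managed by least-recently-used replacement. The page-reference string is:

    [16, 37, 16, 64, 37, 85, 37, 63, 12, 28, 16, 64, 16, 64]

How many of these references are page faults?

10

16 -> miss, frames [16]
37 -> miss, frames [16, 37]
16 -> hit
64 -> miss, evict 37, frames [16, 64]
37 -> miss, evict 16, frames [64, 37]
85 -> miss, evict 64, frames [37, 85]
37 -> hit
63 -> miss, evict 85, frames [37, 63]
12 -> miss, evict 37, frames [63, 12]
28 -> miss, evict 63, frames [12, 28]
16 -> miss, evict 12, frames [28, 16]
64 -> miss, evict 28, frames [16, 64]
16 -> hit
64 -> hit
Page faults: 10.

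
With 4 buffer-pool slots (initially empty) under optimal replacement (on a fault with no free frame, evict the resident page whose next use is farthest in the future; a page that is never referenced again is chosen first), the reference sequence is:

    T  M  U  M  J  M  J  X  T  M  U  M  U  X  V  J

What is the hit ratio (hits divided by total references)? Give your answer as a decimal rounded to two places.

0.56

T → miss, frames (T)
M → miss, frames (T M)
U → miss, frames (T M U)
M → hit
J → miss, frames (T M U J)
M → hit
J → hit
X → miss, evict J, frames (T M U X)
T → hit
M → hit
U → hit
M → hit
U → hit
X → hit
V → miss, evict X, frames (T M U V)
J → miss, evict V, frames (T M U J)
Hits: 9 of 16 references → 9/16 = 0.5625.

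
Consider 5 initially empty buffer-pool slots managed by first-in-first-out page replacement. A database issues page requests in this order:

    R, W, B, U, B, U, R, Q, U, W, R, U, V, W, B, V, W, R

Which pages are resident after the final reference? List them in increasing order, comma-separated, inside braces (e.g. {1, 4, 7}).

{B, Q, R, U, V}

R -> miss, frames (R)
W -> miss, frames (R W)
B -> miss, frames (R W B)
U -> miss, frames (R W B U)
B -> hit
U -> hit
R -> hit
Q -> miss, frames (R W B U Q)
U -> hit
W -> hit
R -> hit
U -> hit
V -> miss, evict R, frames (W B U Q V)
W -> hit
B -> hit
V -> hit
W -> hit
R -> miss, evict W, frames (B U Q V R)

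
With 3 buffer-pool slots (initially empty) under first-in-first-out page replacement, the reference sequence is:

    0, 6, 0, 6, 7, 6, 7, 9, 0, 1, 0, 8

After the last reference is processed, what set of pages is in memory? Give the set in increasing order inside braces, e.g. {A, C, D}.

0: fault, frames {0}
6: fault, frames {0,6}
0: hit
6: hit
7: fault, frames {0,6,7}
6: hit
7: hit
9: fault, evict 0, frames {6,7,9}
0: fault, evict 6, frames {7,9,0}
1: fault, evict 7, frames {9,0,1}
0: hit
8: fault, evict 9, frames {0,1,8}

{0, 1, 8}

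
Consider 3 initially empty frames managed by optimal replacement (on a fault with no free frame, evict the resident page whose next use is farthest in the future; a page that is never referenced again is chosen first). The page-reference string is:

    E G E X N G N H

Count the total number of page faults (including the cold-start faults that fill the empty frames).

5

E → fault, frames (E)
G → fault, frames (E G)
E → hit
X → fault, frames (E G X)
N → fault, evict X, frames (E G N)
G → hit
N → hit
H → fault, evict N, frames (E G H)
Page faults: 5.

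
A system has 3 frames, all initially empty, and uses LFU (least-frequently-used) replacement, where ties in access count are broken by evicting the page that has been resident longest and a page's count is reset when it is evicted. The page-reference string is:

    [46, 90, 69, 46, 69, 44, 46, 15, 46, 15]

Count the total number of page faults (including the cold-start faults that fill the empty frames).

46 → miss, frames (46)
90 → miss, frames (46 90)
69 → miss, frames (46 90 69)
46 → hit
69 → hit
44 → miss, evict 90, frames (46 69 44)
46 → hit
15 → miss, evict 44, frames (46 69 15)
46 → hit
15 → hit
Page faults: 5.

5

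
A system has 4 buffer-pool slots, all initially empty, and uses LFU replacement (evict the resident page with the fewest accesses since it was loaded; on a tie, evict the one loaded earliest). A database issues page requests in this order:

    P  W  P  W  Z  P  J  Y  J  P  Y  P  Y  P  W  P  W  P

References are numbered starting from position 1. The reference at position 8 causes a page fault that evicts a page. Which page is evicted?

pos 1: P -> miss, frames {P}
pos 2: W -> miss, frames {P,W}
pos 3: P -> hit
pos 4: W -> hit
pos 5: Z -> miss, frames {P,W,Z}
pos 6: P -> hit
pos 7: J -> miss, frames {P,W,Z,J}
pos 8: Y -> miss, evict Z, frames {P,W,J,Y}
At position 8, page Z is evicted.

Z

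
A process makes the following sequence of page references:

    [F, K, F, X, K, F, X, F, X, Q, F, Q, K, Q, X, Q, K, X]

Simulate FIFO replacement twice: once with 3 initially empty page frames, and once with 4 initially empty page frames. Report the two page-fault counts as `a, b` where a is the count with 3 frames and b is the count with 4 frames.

3 frames: F F . F . . . . . F F . F . F F . . → 8 faults.
4 frames: F F . F . . . . . F . . . . . . . . → 4 faults.
4 < 8: adding a frame reduced faults, as is typical.

8, 4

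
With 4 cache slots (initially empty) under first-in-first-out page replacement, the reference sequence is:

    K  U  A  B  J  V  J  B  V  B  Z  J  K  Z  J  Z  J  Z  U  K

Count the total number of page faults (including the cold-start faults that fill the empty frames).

9

K -> miss, frames {K}
U -> miss, frames {K,U}
A -> miss, frames {K,U,A}
B -> miss, frames {K,U,A,B}
J -> miss, evict K, frames {U,A,B,J}
V -> miss, evict U, frames {A,B,J,V}
J -> hit
B -> hit
V -> hit
B -> hit
Z -> miss, evict A, frames {B,J,V,Z}
J -> hit
K -> miss, evict B, frames {J,V,Z,K}
Z -> hit
J -> hit
Z -> hit
J -> hit
Z -> hit
U -> miss, evict J, frames {V,Z,K,U}
K -> hit
Page faults: 9.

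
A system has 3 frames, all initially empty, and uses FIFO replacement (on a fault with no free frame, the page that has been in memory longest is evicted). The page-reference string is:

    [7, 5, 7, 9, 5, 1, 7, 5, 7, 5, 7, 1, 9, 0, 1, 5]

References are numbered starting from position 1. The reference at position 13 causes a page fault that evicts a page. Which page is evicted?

pos 1: 7 -> fault, frames (7)
pos 2: 5 -> fault, frames (7 5)
pos 3: 7 -> hit
pos 4: 9 -> fault, frames (7 5 9)
pos 5: 5 -> hit
pos 6: 1 -> fault, evict 7, frames (5 9 1)
pos 7: 7 -> fault, evict 5, frames (9 1 7)
pos 8: 5 -> fault, evict 9, frames (1 7 5)
pos 9: 7 -> hit
pos 10: 5 -> hit
pos 11: 7 -> hit
pos 12: 1 -> hit
pos 13: 9 -> fault, evict 1, frames (7 5 9)
At position 13, page 1 is evicted.

1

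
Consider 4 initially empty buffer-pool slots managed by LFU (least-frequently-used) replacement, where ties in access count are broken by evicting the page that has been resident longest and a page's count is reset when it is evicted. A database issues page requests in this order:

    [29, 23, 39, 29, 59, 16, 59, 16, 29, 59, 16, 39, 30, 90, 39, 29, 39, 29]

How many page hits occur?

10

29: fault, frames (29)
23: fault, frames (29 23)
39: fault, frames (29 23 39)
29: hit
59: fault, frames (29 23 39 59)
16: fault, evict 23, frames (29 39 59 16)
59: hit
16: hit
29: hit
59: hit
16: hit
39: hit
30: fault, evict 39, frames (29 59 16 30)
90: fault, evict 30, frames (29 59 16 90)
39: fault, evict 90, frames (29 59 16 39)
29: hit
39: hit
29: hit
Hits: 10.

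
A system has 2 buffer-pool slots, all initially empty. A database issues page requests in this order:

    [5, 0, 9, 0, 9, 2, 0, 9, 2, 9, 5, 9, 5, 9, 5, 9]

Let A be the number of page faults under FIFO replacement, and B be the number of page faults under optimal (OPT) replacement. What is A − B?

3

Under FIFO: F F F . . F F F F . F F . . . . → 9 faults.
Under OPT: F F F . . F . F . . F . . . . . → 6 faults.
A − B = 9 − 6 = 3.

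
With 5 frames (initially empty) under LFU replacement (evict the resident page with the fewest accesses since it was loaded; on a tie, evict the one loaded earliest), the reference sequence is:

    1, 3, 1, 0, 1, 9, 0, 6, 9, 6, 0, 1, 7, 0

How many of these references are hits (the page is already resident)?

1: miss, frames [1]
3: miss, frames [1, 3]
1: hit
0: miss, frames [1, 3, 0]
1: hit
9: miss, frames [1, 3, 0, 9]
0: hit
6: miss, frames [1, 3, 0, 9, 6]
9: hit
6: hit
0: hit
1: hit
7: miss, evict 3, frames [1, 0, 9, 6, 7]
0: hit
Hits: 8.

8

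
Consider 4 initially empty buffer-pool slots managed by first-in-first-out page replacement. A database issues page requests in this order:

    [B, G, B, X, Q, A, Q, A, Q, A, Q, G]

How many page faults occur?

5

B: fault, frames (B)
G: fault, frames (B G)
B: hit
X: fault, frames (B G X)
Q: fault, frames (B G X Q)
A: fault, evict B, frames (G X Q A)
Q: hit
A: hit
Q: hit
A: hit
Q: hit
G: hit
Page faults: 5.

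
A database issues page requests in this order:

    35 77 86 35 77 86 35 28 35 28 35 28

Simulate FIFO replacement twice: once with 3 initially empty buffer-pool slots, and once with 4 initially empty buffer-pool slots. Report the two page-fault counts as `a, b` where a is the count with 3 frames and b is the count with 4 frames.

5, 4

3 frames: F F F . . . . F F . . . → 5 faults.
4 frames: F F F . . . . F . . . . → 4 faults.
4 < 5: adding a frame reduced faults, as is typical.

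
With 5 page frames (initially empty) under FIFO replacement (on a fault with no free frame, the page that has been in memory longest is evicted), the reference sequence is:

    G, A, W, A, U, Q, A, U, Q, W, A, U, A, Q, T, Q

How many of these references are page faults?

G: fault, frames [G]
A: fault, frames [G, A]
W: fault, frames [G, A, W]
A: hit
U: fault, frames [G, A, W, U]
Q: fault, frames [G, A, W, U, Q]
A: hit
U: hit
Q: hit
W: hit
A: hit
U: hit
A: hit
Q: hit
T: fault, evict G, frames [A, W, U, Q, T]
Q: hit
Page faults: 6.

6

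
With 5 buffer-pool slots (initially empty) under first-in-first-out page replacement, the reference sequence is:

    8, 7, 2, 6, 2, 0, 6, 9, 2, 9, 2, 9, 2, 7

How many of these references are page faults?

8: fault, frames {8}
7: fault, frames {8,7}
2: fault, frames {8,7,2}
6: fault, frames {8,7,2,6}
2: hit
0: fault, frames {8,7,2,6,0}
6: hit
9: fault, evict 8, frames {7,2,6,0,9}
2: hit
9: hit
2: hit
9: hit
2: hit
7: hit
Page faults: 6.

6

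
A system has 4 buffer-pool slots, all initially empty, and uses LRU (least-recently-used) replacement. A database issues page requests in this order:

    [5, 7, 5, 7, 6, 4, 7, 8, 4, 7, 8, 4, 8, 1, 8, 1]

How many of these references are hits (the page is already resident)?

5 → fault, frames (5)
7 → fault, frames (5 7)
5 → hit
7 → hit
6 → fault, frames (5 7 6)
4 → fault, frames (5 7 6 4)
7 → hit
8 → fault, evict 5, frames (6 4 7 8)
4 → hit
7 → hit
8 → hit
4 → hit
8 → hit
1 → fault, evict 6, frames (7 4 8 1)
8 → hit
1 → hit
Hits: 10.

10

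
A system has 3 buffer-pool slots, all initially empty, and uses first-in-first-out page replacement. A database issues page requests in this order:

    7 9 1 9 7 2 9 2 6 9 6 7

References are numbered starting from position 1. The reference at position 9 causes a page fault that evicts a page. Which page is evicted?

9

pos 1: 7: fault, frames {7}
pos 2: 9: fault, frames {7,9}
pos 3: 1: fault, frames {7,9,1}
pos 4: 9: hit
pos 5: 7: hit
pos 6: 2: fault, evict 7, frames {9,1,2}
pos 7: 9: hit
pos 8: 2: hit
pos 9: 6: fault, evict 9, frames {1,2,6}
At position 9, page 9 is evicted.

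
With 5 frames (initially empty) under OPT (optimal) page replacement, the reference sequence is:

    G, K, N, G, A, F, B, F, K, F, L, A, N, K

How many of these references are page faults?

7

G → fault, frames (G)
K → fault, frames (G K)
N → fault, frames (G K N)
G → hit
A → fault, frames (G K N A)
F → fault, frames (G K N A F)
B → fault, evict G, frames (K N A F B)
F → hit
K → hit
F → hit
L → fault, evict B, frames (K N A F L)
A → hit
N → hit
K → hit
Page faults: 7.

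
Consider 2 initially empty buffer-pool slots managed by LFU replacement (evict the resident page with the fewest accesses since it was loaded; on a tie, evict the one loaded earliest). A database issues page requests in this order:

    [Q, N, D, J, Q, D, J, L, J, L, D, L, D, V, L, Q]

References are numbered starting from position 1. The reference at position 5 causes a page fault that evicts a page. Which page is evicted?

pos 1: Q: miss, frames (Q)
pos 2: N: miss, frames (Q N)
pos 3: D: miss, evict Q, frames (N D)
pos 4: J: miss, evict N, frames (D J)
pos 5: Q: miss, evict D, frames (J Q)
At position 5, page D is evicted.

D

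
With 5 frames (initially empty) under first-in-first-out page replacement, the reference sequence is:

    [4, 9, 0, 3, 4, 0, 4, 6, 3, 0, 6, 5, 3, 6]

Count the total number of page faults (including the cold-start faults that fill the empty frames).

4 -> miss, frames {4}
9 -> miss, frames {4,9}
0 -> miss, frames {4,9,0}
3 -> miss, frames {4,9,0,3}
4 -> hit
0 -> hit
4 -> hit
6 -> miss, frames {4,9,0,3,6}
3 -> hit
0 -> hit
6 -> hit
5 -> miss, evict 4, frames {9,0,3,6,5}
3 -> hit
6 -> hit
Page faults: 6.

6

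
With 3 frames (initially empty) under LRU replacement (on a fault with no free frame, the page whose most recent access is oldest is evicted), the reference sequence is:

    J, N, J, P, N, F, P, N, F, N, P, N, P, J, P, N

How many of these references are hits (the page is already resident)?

11

J → miss, frames [J]
N → miss, frames [J, N]
J → hit
P → miss, frames [N, J, P]
N → hit
F → miss, evict J, frames [P, N, F]
P → hit
N → hit
F → hit
N → hit
P → hit
N → hit
P → hit
J → miss, evict F, frames [N, P, J]
P → hit
N → hit
Hits: 11.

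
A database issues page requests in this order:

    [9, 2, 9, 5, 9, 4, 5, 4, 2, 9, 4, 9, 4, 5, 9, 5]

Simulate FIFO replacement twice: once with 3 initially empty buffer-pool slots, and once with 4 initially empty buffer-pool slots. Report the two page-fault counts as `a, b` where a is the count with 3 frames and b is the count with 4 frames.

5, 4

3 frames: F F . F . F . . . F . . . . . . → 5 faults.
4 frames: F F . F . F . . . . . . . . . . → 4 faults.
4 < 5: adding a frame reduced faults, as is typical.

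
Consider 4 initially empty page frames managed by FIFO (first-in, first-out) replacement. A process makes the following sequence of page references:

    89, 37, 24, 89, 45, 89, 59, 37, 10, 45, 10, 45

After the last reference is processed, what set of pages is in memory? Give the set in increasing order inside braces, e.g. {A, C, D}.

89 → miss, frames {89}
37 → miss, frames {89,37}
24 → miss, frames {89,37,24}
89 → hit
45 → miss, frames {89,37,24,45}
89 → hit
59 → miss, evict 89, frames {37,24,45,59}
37 → hit
10 → miss, evict 37, frames {24,45,59,10}
45 → hit
10 → hit
45 → hit

{10, 24, 45, 59}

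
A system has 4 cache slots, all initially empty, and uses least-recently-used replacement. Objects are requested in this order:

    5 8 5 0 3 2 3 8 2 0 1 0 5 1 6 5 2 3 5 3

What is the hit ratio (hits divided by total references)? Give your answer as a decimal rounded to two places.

5 → fault, frames (5)
8 → fault, frames (5 8)
5 → hit
0 → fault, frames (8 5 0)
3 → fault, frames (8 5 0 3)
2 → fault, evict 8, frames (5 0 3 2)
3 → hit
8 → fault, evict 5, frames (0 2 3 8)
2 → hit
0 → hit
1 → fault, evict 3, frames (8 2 0 1)
0 → hit
5 → fault, evict 8, frames (2 1 0 5)
1 → hit
6 → fault, evict 2, frames (0 5 1 6)
5 → hit
2 → fault, evict 0, frames (1 6 5 2)
3 → fault, evict 1, frames (6 5 2 3)
5 → hit
3 → hit
Hits: 9 of 20 references → 9/20 = 0.4500.

0.45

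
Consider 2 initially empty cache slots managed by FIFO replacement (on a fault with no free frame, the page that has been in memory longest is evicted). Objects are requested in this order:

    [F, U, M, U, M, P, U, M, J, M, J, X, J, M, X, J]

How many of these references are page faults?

F: miss, frames {F}
U: miss, frames {F,U}
M: miss, evict F, frames {U,M}
U: hit
M: hit
P: miss, evict U, frames {M,P}
U: miss, evict M, frames {P,U}
M: miss, evict P, frames {U,M}
J: miss, evict U, frames {M,J}
M: hit
J: hit
X: miss, evict M, frames {J,X}
J: hit
M: miss, evict J, frames {X,M}
X: hit
J: miss, evict X, frames {M,J}
Page faults: 10.

10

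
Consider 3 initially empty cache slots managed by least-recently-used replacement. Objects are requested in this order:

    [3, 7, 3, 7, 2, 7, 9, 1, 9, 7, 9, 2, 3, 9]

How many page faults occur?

7

3 → miss, frames [3]
7 → miss, frames [3, 7]
3 → hit
7 → hit
2 → miss, frames [3, 7, 2]
7 → hit
9 → miss, evict 3, frames [2, 7, 9]
1 → miss, evict 2, frames [7, 9, 1]
9 → hit
7 → hit
9 → hit
2 → miss, evict 1, frames [7, 9, 2]
3 → miss, evict 7, frames [9, 2, 3]
9 → hit
Page faults: 7.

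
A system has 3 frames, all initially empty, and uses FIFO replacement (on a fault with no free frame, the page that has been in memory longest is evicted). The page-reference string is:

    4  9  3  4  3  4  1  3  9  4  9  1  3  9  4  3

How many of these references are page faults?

7

4 → miss, frames (4)
9 → miss, frames (4 9)
3 → miss, frames (4 9 3)
4 → hit
3 → hit
4 → hit
1 → miss, evict 4, frames (9 3 1)
3 → hit
9 → hit
4 → miss, evict 9, frames (3 1 4)
9 → miss, evict 3, frames (1 4 9)
1 → hit
3 → miss, evict 1, frames (4 9 3)
9 → hit
4 → hit
3 → hit
Page faults: 7.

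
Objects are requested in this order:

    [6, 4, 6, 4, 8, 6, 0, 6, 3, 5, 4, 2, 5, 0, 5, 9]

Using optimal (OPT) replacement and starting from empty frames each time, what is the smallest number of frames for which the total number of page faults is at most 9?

f=1: 16 faults
f=2: 10 faults
f=3: 8 faults
f=4: 8 faults
f=5: 8 faults
f=6: 8 faults
f=7: 8 faults
f=8: 8 faults
Smallest f with faults ≤ 9 is 3.

3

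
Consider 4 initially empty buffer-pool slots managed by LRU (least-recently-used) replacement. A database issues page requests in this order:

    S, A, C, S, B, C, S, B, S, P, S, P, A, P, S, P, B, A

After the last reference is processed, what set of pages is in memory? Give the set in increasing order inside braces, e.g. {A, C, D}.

S: miss, frames [S]
A: miss, frames [S, A]
C: miss, frames [S, A, C]
S: hit
B: miss, frames [A, C, S, B]
C: hit
S: hit
B: hit
S: hit
P: miss, evict A, frames [C, B, S, P]
S: hit
P: hit
A: miss, evict C, frames [B, S, P, A]
P: hit
S: hit
P: hit
B: hit
A: hit

{A, B, P, S}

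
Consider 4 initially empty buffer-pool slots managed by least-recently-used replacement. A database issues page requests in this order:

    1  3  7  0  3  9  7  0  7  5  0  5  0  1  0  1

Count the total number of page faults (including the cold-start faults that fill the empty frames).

1: fault, frames [1]
3: fault, frames [1, 3]
7: fault, frames [1, 3, 7]
0: fault, frames [1, 3, 7, 0]
3: hit
9: fault, evict 1, frames [7, 0, 3, 9]
7: hit
0: hit
7: hit
5: fault, evict 3, frames [9, 0, 7, 5]
0: hit
5: hit
0: hit
1: fault, evict 9, frames [7, 5, 0, 1]
0: hit
1: hit
Page faults: 7.

7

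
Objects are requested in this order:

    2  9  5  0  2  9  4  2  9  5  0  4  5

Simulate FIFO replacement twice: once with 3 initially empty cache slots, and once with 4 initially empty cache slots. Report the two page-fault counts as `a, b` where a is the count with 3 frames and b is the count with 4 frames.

3 frames: F F F F F F F . . F F . . → 9 faults.
4 frames: F F F F . . F F F F F F . → 10 faults.
10 > 9: adding a frame increased faults — Belady's anomaly.

9, 10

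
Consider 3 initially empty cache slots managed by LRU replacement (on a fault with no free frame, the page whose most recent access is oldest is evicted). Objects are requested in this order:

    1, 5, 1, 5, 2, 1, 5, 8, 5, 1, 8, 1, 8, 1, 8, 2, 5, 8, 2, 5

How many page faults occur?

6

1 → fault, frames (1)
5 → fault, frames (1 5)
1 → hit
5 → hit
2 → fault, frames (1 5 2)
1 → hit
5 → hit
8 → fault, evict 2, frames (1 5 8)
5 → hit
1 → hit
8 → hit
1 → hit
8 → hit
1 → hit
8 → hit
2 → fault, evict 5, frames (1 8 2)
5 → fault, evict 1, frames (8 2 5)
8 → hit
2 → hit
5 → hit
Page faults: 6.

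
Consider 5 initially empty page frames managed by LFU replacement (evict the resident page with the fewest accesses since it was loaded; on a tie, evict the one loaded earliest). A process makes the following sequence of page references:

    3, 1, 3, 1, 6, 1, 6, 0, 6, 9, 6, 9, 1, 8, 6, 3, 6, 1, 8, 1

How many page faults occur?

6

3 → miss, frames (3)
1 → miss, frames (3 1)
3 → hit
1 → hit
6 → miss, frames (3 1 6)
1 → hit
6 → hit
0 → miss, frames (3 1 6 0)
6 → hit
9 → miss, frames (3 1 6 0 9)
6 → hit
9 → hit
1 → hit
8 → miss, evict 0, frames (3 1 6 9 8)
6 → hit
3 → hit
6 → hit
1 → hit
8 → hit
1 → hit
Page faults: 6.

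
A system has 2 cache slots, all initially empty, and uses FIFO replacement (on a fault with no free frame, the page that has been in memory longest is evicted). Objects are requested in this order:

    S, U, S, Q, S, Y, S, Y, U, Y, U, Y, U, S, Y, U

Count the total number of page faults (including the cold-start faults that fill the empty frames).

S -> miss, frames [S]
U -> miss, frames [S, U]
S -> hit
Q -> miss, evict S, frames [U, Q]
S -> miss, evict U, frames [Q, S]
Y -> miss, evict Q, frames [S, Y]
S -> hit
Y -> hit
U -> miss, evict S, frames [Y, U]
Y -> hit
U -> hit
Y -> hit
U -> hit
S -> miss, evict Y, frames [U, S]
Y -> miss, evict U, frames [S, Y]
U -> miss, evict S, frames [Y, U]
Page faults: 9.

9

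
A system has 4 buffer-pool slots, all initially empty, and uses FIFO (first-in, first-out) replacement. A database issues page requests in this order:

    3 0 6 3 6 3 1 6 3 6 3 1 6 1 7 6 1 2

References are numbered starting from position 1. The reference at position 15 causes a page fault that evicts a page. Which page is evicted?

pos 1: 3 -> miss, frames {3}
pos 2: 0 -> miss, frames {3,0}
pos 3: 6 -> miss, frames {3,0,6}
pos 4: 3 -> hit
pos 5: 6 -> hit
pos 6: 3 -> hit
pos 7: 1 -> miss, frames {3,0,6,1}
pos 8: 6 -> hit
pos 9: 3 -> hit
pos 10: 6 -> hit
pos 11: 3 -> hit
pos 12: 1 -> hit
pos 13: 6 -> hit
pos 14: 1 -> hit
pos 15: 7 -> miss, evict 3, frames {0,6,1,7}
At position 15, page 3 is evicted.

3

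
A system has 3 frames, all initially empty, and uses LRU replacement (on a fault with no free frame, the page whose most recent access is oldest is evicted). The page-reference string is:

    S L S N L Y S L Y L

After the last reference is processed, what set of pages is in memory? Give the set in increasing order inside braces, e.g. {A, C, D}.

{L, S, Y}

S -> fault, frames {S}
L -> fault, frames {S,L}
S -> hit
N -> fault, frames {L,S,N}
L -> hit
Y -> fault, evict S, frames {N,L,Y}
S -> fault, evict N, frames {L,Y,S}
L -> hit
Y -> hit
L -> hit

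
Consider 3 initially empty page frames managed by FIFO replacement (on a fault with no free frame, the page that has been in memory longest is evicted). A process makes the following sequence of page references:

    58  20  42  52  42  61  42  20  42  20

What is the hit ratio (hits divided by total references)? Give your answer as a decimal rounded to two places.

58 → fault, frames (58)
20 → fault, frames (58 20)
42 → fault, frames (58 20 42)
52 → fault, evict 58, frames (20 42 52)
42 → hit
61 → fault, evict 20, frames (42 52 61)
42 → hit
20 → fault, evict 42, frames (52 61 20)
42 → fault, evict 52, frames (61 20 42)
20 → hit
Hits: 3 of 10 references → 3/10 = 0.3000.

0.30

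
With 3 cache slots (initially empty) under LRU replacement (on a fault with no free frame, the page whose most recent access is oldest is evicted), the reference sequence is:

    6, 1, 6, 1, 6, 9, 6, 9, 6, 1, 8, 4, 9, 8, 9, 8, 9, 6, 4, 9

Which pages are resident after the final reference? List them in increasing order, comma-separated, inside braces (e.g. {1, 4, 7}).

{4, 6, 9}

6 -> fault, frames (6)
1 -> fault, frames (6 1)
6 -> hit
1 -> hit
6 -> hit
9 -> fault, frames (1 6 9)
6 -> hit
9 -> hit
6 -> hit
1 -> hit
8 -> fault, evict 9, frames (6 1 8)
4 -> fault, evict 6, frames (1 8 4)
9 -> fault, evict 1, frames (8 4 9)
8 -> hit
9 -> hit
8 -> hit
9 -> hit
6 -> fault, evict 4, frames (8 9 6)
4 -> fault, evict 8, frames (9 6 4)
9 -> hit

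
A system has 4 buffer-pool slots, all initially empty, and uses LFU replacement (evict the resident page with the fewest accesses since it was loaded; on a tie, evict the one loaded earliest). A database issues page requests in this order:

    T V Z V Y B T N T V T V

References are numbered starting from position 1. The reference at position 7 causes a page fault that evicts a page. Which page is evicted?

Z

pos 1: T: miss, frames (T)
pos 2: V: miss, frames (T V)
pos 3: Z: miss, frames (T V Z)
pos 4: V: hit
pos 5: Y: miss, frames (T V Z Y)
pos 6: B: miss, evict T, frames (V Z Y B)
pos 7: T: miss, evict Z, frames (V Y B T)
At position 7, page Z is evicted.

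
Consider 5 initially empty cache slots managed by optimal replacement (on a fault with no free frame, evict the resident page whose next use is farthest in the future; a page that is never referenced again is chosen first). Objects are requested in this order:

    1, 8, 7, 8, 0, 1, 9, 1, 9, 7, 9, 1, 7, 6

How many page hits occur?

1 -> miss, frames {1}
8 -> miss, frames {1,8}
7 -> miss, frames {1,8,7}
8 -> hit
0 -> miss, frames {1,8,7,0}
1 -> hit
9 -> miss, frames {1,8,7,0,9}
1 -> hit
9 -> hit
7 -> hit
9 -> hit
1 -> hit
7 -> hit
6 -> miss, evict 9, frames {1,8,7,0,6}
Hits: 8.

8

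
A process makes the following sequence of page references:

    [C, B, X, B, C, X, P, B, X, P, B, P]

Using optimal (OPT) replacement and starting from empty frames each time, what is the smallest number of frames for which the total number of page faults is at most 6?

3

f=1: 12 faults
f=2: 7 faults
f=3: 4 faults
f=4: 4 faults
Smallest f with faults ≤ 6 is 3.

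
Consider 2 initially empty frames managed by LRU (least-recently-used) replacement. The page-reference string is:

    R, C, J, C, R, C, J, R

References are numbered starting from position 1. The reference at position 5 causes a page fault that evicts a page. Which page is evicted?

J

pos 1: R -> fault, frames {R}
pos 2: C -> fault, frames {R,C}
pos 3: J -> fault, evict R, frames {C,J}
pos 4: C -> hit
pos 5: R -> fault, evict J, frames {C,R}
At position 5, page J is evicted.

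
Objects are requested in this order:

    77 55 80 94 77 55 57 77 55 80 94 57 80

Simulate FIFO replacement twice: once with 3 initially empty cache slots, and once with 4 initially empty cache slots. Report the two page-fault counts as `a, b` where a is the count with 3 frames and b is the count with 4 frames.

9, 10

3 frames: F F F F F F F . . F F . . → 9 faults.
4 frames: F F F F . . F F F F F F . → 10 faults.
10 > 9: adding a frame increased faults — Belady's anomaly.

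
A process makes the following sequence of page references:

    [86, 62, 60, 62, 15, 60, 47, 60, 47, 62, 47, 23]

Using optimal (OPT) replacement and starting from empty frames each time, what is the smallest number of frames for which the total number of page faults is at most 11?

f=1: 12 faults
f=2: 7 faults
f=3: 6 faults
f=4: 6 faults
f=5: 6 faults
f=6: 6 faults
Smallest f with faults ≤ 11 is 2.

2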